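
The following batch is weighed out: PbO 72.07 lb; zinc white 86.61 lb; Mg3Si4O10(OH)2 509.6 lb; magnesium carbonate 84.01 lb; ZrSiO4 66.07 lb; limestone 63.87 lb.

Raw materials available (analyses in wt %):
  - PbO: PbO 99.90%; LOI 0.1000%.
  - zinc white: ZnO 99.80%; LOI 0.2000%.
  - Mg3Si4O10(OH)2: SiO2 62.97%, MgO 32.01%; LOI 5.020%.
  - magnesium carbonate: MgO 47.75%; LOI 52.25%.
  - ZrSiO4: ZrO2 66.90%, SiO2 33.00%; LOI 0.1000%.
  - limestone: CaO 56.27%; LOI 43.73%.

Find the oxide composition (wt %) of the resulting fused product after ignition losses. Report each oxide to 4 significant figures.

Glass mass = 784.5 lb (batch 882.2 − LOI 97.72).
Composition: ZnO 11.02%, ZrO2 5.634%, PbO 9.177%, SiO2 43.68%, MgO 25.91%, CaO 4.581%

The whole derivation carries exact precision at every stage; mid-chain values appear, rounded to four significant figures, on the page; each reported figure carries a single rounding; derived quantities (the yield, ignition loss, net glass mass, the totals, six oxide percentages) are computed at full precision from the weighed amounts on 784.5 lb of glass as set out in the problem or answer text.
Per-oxide mass from batch:
  ZnO: 86.61·0.9980 = 86.44 lb
  ZrO2: 66.07·0.6690 = 44.20 lb
  PbO: 72.07·0.9990 = 72.00 lb
  SiO2: 509.6·0.6297 + 66.07·0.3300 = 342.7 lb
  MgO: 509.6·0.3201 + 84.01·0.4775 = 203.2 lb
  CaO: 63.87·0.5627 = 35.94 lb
LOI: 72.07·0.001000 + 86.61·0.002000 + 509.6·0.05020 + 84.01·0.5225 + 66.07·0.001000 + 63.87·0.4373 = 97.72 lb
Resulting glass, batch − LOI: 882.2 − 97.72 = 784.5 lb (= the summed oxide contributions)
wt % = 100 × oxide mass / glass mass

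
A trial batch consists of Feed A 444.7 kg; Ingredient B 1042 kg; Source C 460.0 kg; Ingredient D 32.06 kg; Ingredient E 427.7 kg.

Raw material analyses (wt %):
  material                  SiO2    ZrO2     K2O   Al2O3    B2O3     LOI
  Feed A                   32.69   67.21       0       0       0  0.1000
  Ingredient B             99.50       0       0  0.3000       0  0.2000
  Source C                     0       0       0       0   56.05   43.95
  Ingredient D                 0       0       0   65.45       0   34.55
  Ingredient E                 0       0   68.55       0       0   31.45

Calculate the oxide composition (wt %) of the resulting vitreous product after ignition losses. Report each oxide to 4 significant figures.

Glass mass = 2056 kg (batch 2406 − LOI 350.3).
Composition: SiO2 57.49%, ZrO2 14.54%, K2O 14.26%, Al2O3 1.173%, B2O3 12.54%

The intermediate values are displayed, with 4-significant-digit rounding, in the printout. All arithmetic keeps full float precision at all times. A single rounding finalizes every reported number; the derived quantities are carried from the batch weights per 2056 kg of glass at exact precision (the totals, ignition loss, glass mass, the five compositions, yield), precisely as stated by the problem or answer text.
Oxide masses out of the charge:
  SiO2: 444.7·0.3269 + 1042·0.9950 = 1182 kg
  ZrO2: 444.7·0.6721 = 298.9 kg
  K2O: 427.7·0.6855 = 293.2 kg
  Al2O3: 1042·0.003000 + 32.06·0.6545 = 24.11 kg
  B2O3: 460.0·0.5605 = 257.8 kg
LOI: 444.7·0.001000 + 1042·0.002000 + 460.0·0.4395 + 32.06·0.3455 + 427.7·0.3145 = 350.3 kg
Resulting glass, batch − LOI: 2406 − 350.3 = 2056 kg (= Σ oxide masses)
percent share: oxide ÷ glass, ×100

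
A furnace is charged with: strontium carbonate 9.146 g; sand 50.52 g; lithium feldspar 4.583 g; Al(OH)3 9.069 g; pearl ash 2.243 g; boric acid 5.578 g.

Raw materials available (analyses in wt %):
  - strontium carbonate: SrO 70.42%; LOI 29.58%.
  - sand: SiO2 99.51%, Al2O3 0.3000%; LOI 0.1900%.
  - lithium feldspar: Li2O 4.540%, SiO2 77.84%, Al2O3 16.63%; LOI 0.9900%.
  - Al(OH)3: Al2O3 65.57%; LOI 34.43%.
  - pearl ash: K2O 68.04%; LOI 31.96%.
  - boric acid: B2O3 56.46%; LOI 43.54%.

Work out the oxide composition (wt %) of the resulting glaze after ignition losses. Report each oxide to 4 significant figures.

The intermediate values are shown (rounded to 4 significant figures) across the worked steps. Every computation runs at exact precision in all steps. A single rounding yields every reported figure; derived quantities (ignition loss, the six compositions, the totals, net glass mass, the yield) are re-derived at full float precision from the batch weights at 72.02 g of glass, as quoted within the problem or answer text.
Oxide masses out of the charge:
  B2O3: 5.578·0.5646 = 3.149 g
  SrO: 9.146·0.7042 = 6.441 g
  K2O: 2.243·0.6804 = 1.526 g
  Li2O: 4.583·0.04540 = 0.2081 g
  SiO2: 50.52·0.9951 + 4.583·0.7784 = 53.84 g
  Al2O3: 50.52·0.003000 + 4.583·0.1663 + 9.069·0.6557 = 6.860 g
LOI: 9.146·0.2958 + 50.52·0.001900 + 4.583·0.009900 + 9.069·0.3443 + 2.243·0.3196 + 5.578·0.4354 = 9.115 g
Glass = total batch minus LOI = 81.14 − 9.115 = 72.02 g (= the summed oxide contributions)
wt % = oxide mass / glass mass × 100

Glass mass = 72.02 g (batch 81.14 − LOI 9.115).
Composition: B2O3 4.373%, SrO 8.942%, K2O 2.119%, Li2O 0.2889%, SiO2 74.75%, Al2O3 9.525%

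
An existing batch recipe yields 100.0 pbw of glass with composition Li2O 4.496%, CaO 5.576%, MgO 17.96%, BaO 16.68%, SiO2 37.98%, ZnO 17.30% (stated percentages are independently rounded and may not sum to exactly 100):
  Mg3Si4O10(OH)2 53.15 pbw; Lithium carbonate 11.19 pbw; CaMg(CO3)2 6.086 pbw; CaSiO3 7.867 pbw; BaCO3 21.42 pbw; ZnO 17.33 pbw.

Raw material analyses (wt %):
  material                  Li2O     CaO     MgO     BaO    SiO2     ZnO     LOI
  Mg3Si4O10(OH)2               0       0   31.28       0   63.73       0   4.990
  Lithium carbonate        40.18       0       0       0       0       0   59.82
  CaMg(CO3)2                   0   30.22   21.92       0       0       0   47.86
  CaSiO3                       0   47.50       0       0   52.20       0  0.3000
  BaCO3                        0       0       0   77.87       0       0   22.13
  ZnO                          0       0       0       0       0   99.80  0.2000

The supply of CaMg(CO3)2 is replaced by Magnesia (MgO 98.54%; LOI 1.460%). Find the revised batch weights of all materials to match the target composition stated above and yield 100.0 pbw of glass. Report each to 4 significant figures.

Every computation keeps full precision all the way through. The intermediate values are printed rounded to four significant digits in the printout. Each reported value takes a single rounding; derived quantities are computed in full float precision (six oxide percentages, the totals, ignition loss, yield, net glass mass) starting from the weights at 100.0 pbw of glass as they appear in problem or answer.
The oxide mass targets at 100.0 pbw glass:
  Li2O: 4.496% × 100.0 = 4.496 pbw
  CaO: 5.576% × 100.0 = 5.576 pbw
  MgO: 17.96% × 100.0 = 17.96 pbw
  BaO: 16.68% × 100.0 = 16.68 pbw
  SiO2: 37.98% × 100.0 = 37.98 pbw
  ZnO: 17.30% × 100.0 = 17.30 pbw
A balance pass over the oxides, on the weights just shown, per the basis as stated (delivered sums recover each target modulo rounding of the values):
  Li2O: 11.19·0.4018 = 4.496 pbw (target 4.496 pbw)
  CaO: 11.74·0.4750 = 5.577 pbw (target 5.576 pbw)
  MgO: 49.98·0.3128 + 2.361·0.9854 = 17.96 pbw (target 17.96 pbw)
  BaO: 21.42·0.7787 = 16.68 pbw (target 16.68 pbw)
  SiO2: 49.98·0.6373 + 11.74·0.5220 = 37.98 pbw (target 37.98 pbw)
  ZnO: 17.33·0.9980 = 17.30 pbw (target 17.30 pbw)
The glass-mass cross-check: whole batch net of LOI = 99.99 pbw (per-oxide target masses sum to 99.99 pbw; versus the stated basis of 100.0 pbw — a pure rounding effect).
Batch grand total — Σ batch = 114.0 pbw; Σ batch·LOI gives LOI loss = 14.03 pbw; the yield ratio, glass ÷ batch: 87.69%.

Revised batch per 100.0 pbw glass:
  Mg3Si4O10(OH)2: 49.98 pbw
  Lithium carbonate: 11.19 pbw
  Magnesia: 2.361 pbw
  CaSiO3: 11.74 pbw
  BaCO3: 21.42 pbw
  ZnO: 17.33 pbw
Total batch = 114.0 pbw; LOI loss = 14.03 pbw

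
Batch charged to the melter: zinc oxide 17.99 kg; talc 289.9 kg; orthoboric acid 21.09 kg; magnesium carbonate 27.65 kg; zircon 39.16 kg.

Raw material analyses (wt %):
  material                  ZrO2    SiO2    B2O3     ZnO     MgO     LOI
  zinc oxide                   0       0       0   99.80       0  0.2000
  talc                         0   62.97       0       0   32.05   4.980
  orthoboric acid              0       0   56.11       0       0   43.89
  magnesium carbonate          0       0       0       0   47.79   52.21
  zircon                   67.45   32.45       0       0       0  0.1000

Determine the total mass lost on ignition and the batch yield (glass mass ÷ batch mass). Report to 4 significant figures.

LOI loss = 38.20 kg; glass = 357.6 kg; yield = 90.35%

Values along the way are printed, with 4-significant-digit rounding, in the printout — all arithmetic keeps full float precision all the way through; each reported figure is rounded only once; derived quantities, including the five compositions, yield, glass mass, ignition loss, totals, are rebuilt using the weight values at 357.6 kg of glass in full precision, as quoted within question or answer.
LOI of each material in turn:
  zinc oxide: 17.99 × 0.002000 = 0.03598 kg
  talc: 289.9 × 0.04980 = 14.44 kg
  orthoboric acid: 21.09 × 0.4389 = 9.256 kg
  magnesium carbonate: 27.65 × 0.5221 = 14.44 kg
  zircon: 39.16 × 0.001000 = 0.03916 kg
Total LOI = 38.20 kg
Glass = batch − LOI = 395.8 − 38.20 = 357.6 kg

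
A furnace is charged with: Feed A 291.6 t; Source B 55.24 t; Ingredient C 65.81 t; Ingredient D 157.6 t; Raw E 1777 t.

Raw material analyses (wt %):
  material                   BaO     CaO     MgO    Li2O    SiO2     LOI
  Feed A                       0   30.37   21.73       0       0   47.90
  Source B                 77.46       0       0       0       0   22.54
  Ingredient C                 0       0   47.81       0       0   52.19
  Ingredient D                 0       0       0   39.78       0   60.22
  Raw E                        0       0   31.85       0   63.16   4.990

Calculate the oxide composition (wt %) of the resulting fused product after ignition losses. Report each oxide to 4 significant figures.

All internal work maintains exact precision end to end. Working values are rounded to four significant digits when displayed; each reported result sees exactly one rounding; all derived quantities, including yield, net glass mass, totals, ignition loss, the five compositions, are re-derived from the weighed amounts per 1977 t of glass in full precision, exactly as shown in either problem or answer.
Delivered oxide masses:
  BaO: 55.24·0.7746 = 42.79 t
  CaO: 291.6·0.3037 = 88.56 t
  MgO: 291.6·0.2173 + 65.81·0.4781 + 1777·0.3185 = 660.8 t
  Li2O: 157.6·0.3978 = 62.69 t
  SiO2: 1777·0.6316 = 1122 t
LOI: 291.6·0.4790 + 55.24·0.2254 + 65.81·0.5219 + 157.6·0.6022 + 1777·0.04990 = 370.1 t
Net of LOI, the glass mass = 2347 − 370.1 = 1977 t (consistent with Σ oxide mass)
percent by weight: oxide/glass ×100

Glass mass = 1977 t (batch 2347 − LOI 370.1).
Composition: BaO 2.164%, CaO 4.479%, MgO 33.42%, Li2O 3.171%, SiO2 56.76%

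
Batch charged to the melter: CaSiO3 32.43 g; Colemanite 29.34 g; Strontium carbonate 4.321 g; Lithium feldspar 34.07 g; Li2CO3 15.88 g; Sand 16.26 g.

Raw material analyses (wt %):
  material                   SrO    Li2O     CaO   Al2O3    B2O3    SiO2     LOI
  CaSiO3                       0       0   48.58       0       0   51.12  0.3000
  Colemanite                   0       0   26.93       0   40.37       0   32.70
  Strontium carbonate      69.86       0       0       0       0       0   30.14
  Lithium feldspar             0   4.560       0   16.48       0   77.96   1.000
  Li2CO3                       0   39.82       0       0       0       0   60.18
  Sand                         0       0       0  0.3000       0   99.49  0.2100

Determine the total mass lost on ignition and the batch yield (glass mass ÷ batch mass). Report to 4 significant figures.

LOI loss = 20.93 g; glass = 111.4 g; yield = 84.18%

In-progress results are displayed (rounded to 4 significant digits) at each printed step. Each numeric step maintains full precision end to end. Every reported number is rounded once only. All derived quantities (the totals, LOI, yield, net glass mass, six oxide percentages) are carried from the weighed amounts for 111.4 g of glass at full float precision, exactly as shown in the problem or answer text.
LOI of each material in turn:
  CaSiO3: 32.43 × 0.003000 = 0.09729 g
  Colemanite: 29.34 × 0.3270 = 9.594 g
  Strontium carbonate: 4.321 × 0.3014 = 1.302 g
  Lithium feldspar: 34.07 × 0.01000 = 0.3407 g
  Li2CO3: 15.88 × 0.6018 = 9.557 g
  Sand: 16.26 × 0.002100 = 0.03415 g
Total LOI = 20.93 g
Glass = batch − LOI = 132.3 − 20.93 = 111.4 g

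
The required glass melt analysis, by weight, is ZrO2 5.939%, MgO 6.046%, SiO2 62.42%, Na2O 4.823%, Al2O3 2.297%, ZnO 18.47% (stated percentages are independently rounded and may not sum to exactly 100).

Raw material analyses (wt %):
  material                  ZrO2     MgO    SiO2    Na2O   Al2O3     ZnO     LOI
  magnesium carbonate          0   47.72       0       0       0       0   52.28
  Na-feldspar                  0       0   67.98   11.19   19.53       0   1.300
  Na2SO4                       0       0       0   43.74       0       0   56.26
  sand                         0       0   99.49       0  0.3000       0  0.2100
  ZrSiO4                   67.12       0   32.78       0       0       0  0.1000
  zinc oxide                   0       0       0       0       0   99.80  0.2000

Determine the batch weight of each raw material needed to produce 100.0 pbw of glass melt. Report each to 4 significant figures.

Rounding to 4 significant digits governs each mid-chain value as shown; all arithmetic runs at full float precision from first step to last. Every reported figure takes just one rounding — all derived quantities, which include the six compositions, the totals, the yield, LOI, net glass mass, are recomputed in full precision, exactly as printed in question or answer, starting from the weights on 100.0 pbw of glass.
The oxide mass targets at 100.0 pbw glass melt:
  ZrO2: 5.939% × 100.0 = 5.939 pbw
  MgO: 6.046% × 100.0 = 6.046 pbw
  SiO2: 62.42% × 100.0 = 62.42 pbw
  Na2O: 4.823% × 100.0 = 4.823 pbw
  Al2O3: 2.297% × 100.0 = 2.297 pbw
  ZnO: 18.47% × 100.0 = 18.47 pbw
Balance tally, oxide-wise, working from each reported weight, per the basis as stated (oxide sums agree with the targets once rounding is allowed for):
  ZrO2: 8.848·0.6712 = 5.939 pbw (target 5.939 pbw)
  MgO: 12.67·0.4772 = 6.046 pbw (target 6.046 pbw)
  SiO2: 10.96·0.6798 + 52.34·0.9949 + 8.848·0.3278 = 62.42 pbw (target 62.42 pbw)
  Na2O: 10.96·0.1119 + 8.223·0.4374 = 4.823 pbw (target 4.823 pbw)
  Al2O3: 10.96·0.1953 + 52.34·0.003000 = 2.298 pbw (target 2.297 pbw)
  ZnO: 18.51·0.9980 = 18.47 pbw (target 18.47 pbw)
Glass-mass bookkeeping: total batch − LOI = 100.0 pbw (summing oxide targets gives 100.0 pbw; with the basis standing at 100.0 pbw — differing by rounding only).
Whole-batch sum: Σ batch = 111.6 pbw; loss to ignition Σ batch·LOI = 11.55 pbw; yield: glass divided by total = 89.65%.

Batch per 100.0 pbw glass melt:
  magnesium carbonate: 12.67 pbw
  Na-feldspar: 10.96 pbw
  Na2SO4: 8.223 pbw
  sand: 52.34 pbw
  ZrSiO4: 8.848 pbw
  zinc oxide: 18.51 pbw
Total batch = 111.6 pbw; LOI loss = 11.55 pbw; yield = 89.65%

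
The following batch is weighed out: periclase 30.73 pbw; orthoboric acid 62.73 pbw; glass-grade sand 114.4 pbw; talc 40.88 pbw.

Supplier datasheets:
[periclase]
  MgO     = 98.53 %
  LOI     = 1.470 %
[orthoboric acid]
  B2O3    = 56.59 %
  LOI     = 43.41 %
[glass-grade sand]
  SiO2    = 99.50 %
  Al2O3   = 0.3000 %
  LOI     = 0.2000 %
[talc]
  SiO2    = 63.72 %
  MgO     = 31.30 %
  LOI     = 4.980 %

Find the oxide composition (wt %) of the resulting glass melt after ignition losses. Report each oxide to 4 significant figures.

The working math keeps exact precision at each step; intermediates appear, rounded to four significant figures, alongside each step; each reported number takes exactly one rounding — the derived quantities (yield, four oxide percentages, totals, net glass mass, LOI) are recomputed in full precision from the weighed amounts for 218.8 pbw of glass as set out in problem or answer.
Delivered oxide masses:
  SiO2: 114.4·0.9950 + 40.88·0.6372 = 139.9 pbw
  Al2O3: 114.4·0.003000 = 0.3432 pbw
  MgO: 30.73·0.9853 + 40.88·0.3130 = 43.07 pbw
  B2O3: 62.73·0.5659 = 35.50 pbw
LOI: 30.73·0.01470 + 62.73·0.4341 + 114.4·0.002000 + 40.88·0.04980 = 29.95 pbw
Resulting glass, batch − LOI: 248.7 − 29.95 = 218.8 pbw (= the summed oxide contributions)
percent share: oxide ÷ glass, ×100

Glass mass = 218.8 pbw (batch 248.7 − LOI 29.95).
Composition: SiO2 63.93%, Al2O3 0.1569%, MgO 19.69%, B2O3 16.22%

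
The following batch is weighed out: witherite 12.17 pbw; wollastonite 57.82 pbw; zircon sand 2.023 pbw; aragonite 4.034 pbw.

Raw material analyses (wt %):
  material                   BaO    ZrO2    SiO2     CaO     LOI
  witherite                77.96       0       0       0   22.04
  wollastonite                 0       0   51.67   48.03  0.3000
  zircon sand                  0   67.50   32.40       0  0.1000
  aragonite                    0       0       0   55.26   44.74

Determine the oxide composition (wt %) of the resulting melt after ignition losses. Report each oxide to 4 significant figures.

Glass mass = 71.38 pbw (batch 76.05 − LOI 4.663).
Composition: BaO 13.29%, ZrO2 1.913%, SiO2 42.77%, CaO 42.03%

In-progress results appear (rounded to four significant digits) alongside each step — all internal work holds full precision at every stage; every reported figure is rounded once only — derived quantities (the four compositions, totals, yield, glass mass, LOI) are re-derived at exact precision from the batch weights per 71.38 pbw of glass, precisely as stated by question or answer.
Mass of each oxide from the mix:
  BaO: 12.17·0.7796 = 9.488 pbw
  ZrO2: 2.023·0.6750 = 1.366 pbw
  SiO2: 57.82·0.5167 + 2.023·0.3240 = 30.53 pbw
  CaO: 57.82·0.4803 + 4.034·0.5526 = 30.00 pbw
LOI: 12.17·0.2204 + 57.82·0.003000 + 2.023·0.001000 + 4.034·0.4474 = 4.663 pbw
Resulting glass, batch − LOI: 76.05 − 4.663 = 71.38 pbw (= Σ oxide masses)
wt %: oxide over glass, times 100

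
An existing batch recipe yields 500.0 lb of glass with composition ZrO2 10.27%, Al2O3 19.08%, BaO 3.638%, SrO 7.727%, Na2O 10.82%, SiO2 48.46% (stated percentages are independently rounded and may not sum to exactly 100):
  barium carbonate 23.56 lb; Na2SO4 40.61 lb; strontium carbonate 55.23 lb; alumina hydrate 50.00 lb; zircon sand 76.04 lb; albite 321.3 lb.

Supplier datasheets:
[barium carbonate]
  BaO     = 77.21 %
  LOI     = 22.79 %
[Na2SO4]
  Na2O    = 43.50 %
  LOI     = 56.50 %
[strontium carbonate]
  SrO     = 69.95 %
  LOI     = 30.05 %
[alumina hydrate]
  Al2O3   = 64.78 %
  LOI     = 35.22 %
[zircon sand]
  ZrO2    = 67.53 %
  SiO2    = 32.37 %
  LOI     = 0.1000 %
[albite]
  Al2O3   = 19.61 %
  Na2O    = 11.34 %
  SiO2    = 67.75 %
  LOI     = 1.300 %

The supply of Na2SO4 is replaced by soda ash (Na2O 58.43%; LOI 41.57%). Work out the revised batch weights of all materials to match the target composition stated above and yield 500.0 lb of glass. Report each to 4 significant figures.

All internal work keeps full float precision at every stage. Mid-chain values are printed rounded to four significant figures within the worked lines; every reported figure is rounded just once. Derived quantities, including six oxide percentages, the yield, LOI, net glass mass, totals, are rebuilt from the weighed amounts on 500.0 lb of glass at full precision exactly as printed in the question or the answer.
Per-oxide target masses for 500.0 lb glass:
  ZrO2: 10.27% × 500.0 = 51.35 lb
  Al2O3: 19.08% × 500.0 = 95.40 lb
  BaO: 3.638% × 500.0 = 18.19 lb
  SrO: 7.727% × 500.0 = 38.64 lb
  Na2O: 10.82% × 500.0 = 54.10 lb
  SiO2: 48.46% × 500.0 = 242.3 lb
Verifying the oxide balance given the weights on record, on the stated basis (oxide sums agree with the targets net of answer rounding effects):
  ZrO2: 76.04·0.6753 = 51.35 lb (target 51.35 lb)
  Al2O3: 50.00·0.6478 + 321.3·0.1961 = 95.40 lb (target 95.40 lb)
  BaO: 23.56·0.7721 = 18.19 lb (target 18.19 lb)
  SrO: 55.23·0.6995 = 38.63 lb (target 38.64 lb)
  Na2O: 30.23·0.5843 + 321.3·0.1134 = 54.10 lb (target 54.10 lb)
  SiO2: 76.04·0.3237 + 321.3·0.6775 = 242.3 lb (target 242.3 lb)
Glass mass check: the batch minus its LOI: 500.0 lb (per-oxide target masses sum to 500.0 lb; stated basis 500.0 lb — any gap is answer rounding).
Batch total: Σ batch = 556.4 lb; Σ batch·LOI gives LOI loss = 56.40 lb; yield = glass ÷ total batch = 89.86%.

Revised batch per 500.0 lb glass:
  barium carbonate: 23.56 lb
  soda ash: 30.23 lb
  strontium carbonate: 55.23 lb
  alumina hydrate: 50.00 lb
  zircon sand: 76.04 lb
  albite: 321.3 lb
Total batch = 556.4 lb; LOI loss = 56.40 lb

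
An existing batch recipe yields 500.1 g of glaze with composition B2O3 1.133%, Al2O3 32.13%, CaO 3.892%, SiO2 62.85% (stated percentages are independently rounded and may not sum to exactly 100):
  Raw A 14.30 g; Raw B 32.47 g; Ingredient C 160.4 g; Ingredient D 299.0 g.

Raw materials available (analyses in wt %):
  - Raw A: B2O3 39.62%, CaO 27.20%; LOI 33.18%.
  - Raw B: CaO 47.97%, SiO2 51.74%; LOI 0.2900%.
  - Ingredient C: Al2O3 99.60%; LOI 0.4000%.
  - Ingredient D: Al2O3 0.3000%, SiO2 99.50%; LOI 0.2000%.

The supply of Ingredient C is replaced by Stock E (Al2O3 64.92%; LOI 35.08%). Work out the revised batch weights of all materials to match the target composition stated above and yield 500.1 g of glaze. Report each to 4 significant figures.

Revised batch per 500.1 g glaze:
  Raw A: 14.30 g
  Raw B: 32.47 g
  Stock E: 246.1 g
  Ingredient D: 299.0 g
Total batch = 591.9 g; LOI loss = 91.77 g

The working math runs at full float precision in every operation — intermediates are printed rounded to four significant figures in the working. Every reported number undergoes a single rounding — the derived quantities, including the yield, the four compositions, totals, LOI, net glass mass, are computed using the weight values on 500.1 g of glass in full float precision as written in the problem or answer text.
Target oxide masses per 500.1 g glaze:
  B2O3: 1.133% × 500.1 = 5.666 g
  Al2O3: 32.13% × 500.1 = 160.7 g
  CaO: 3.892% × 500.1 = 19.46 g
  SiO2: 62.85% × 500.1 = 314.3 g
Checking each oxide sum on the weights just shown, for the quoted basis mass (sums match the target masses inside rounding margins):
  B2O3: 14.30·0.3962 = 5.666 g (target 5.666 g)
  Al2O3: 246.1·0.6492 + 299.0·0.003000 = 160.7 g (target 160.7 g)
  CaO: 14.30·0.2720 + 32.47·0.4797 = 19.47 g (target 19.46 g)
  SiO2: 32.47·0.5174 + 299.0·0.9950 = 314.3 g (target 314.3 g)
Glass-mass closure: the batch minus its LOI: 500.1 g (the targets, summed, come to 500.1 g; stated basis 500.1 g — differing by rounding only).
Batch total: Σ batch = 591.9 g; LOI removed, Σ of batch·LOI: 91.77 g; yield = glass ÷ total batch = 84.50%.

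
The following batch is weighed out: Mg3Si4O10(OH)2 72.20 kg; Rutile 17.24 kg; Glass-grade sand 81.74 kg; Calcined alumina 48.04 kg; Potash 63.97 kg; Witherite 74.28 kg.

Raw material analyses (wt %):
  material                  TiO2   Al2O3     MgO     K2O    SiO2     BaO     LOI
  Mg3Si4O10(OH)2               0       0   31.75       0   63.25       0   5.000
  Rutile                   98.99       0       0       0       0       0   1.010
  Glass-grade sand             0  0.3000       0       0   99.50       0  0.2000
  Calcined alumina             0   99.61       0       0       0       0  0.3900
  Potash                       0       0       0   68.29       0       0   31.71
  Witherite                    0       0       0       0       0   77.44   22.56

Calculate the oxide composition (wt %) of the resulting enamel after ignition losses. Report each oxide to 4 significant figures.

Glass mass = 316.3 kg (batch 357.5 − LOI 41.18).
Composition: TiO2 5.396%, Al2O3 15.21%, MgO 7.248%, K2O 13.81%, SiO2 40.15%, BaO 18.19%

All arithmetic holds exact precision at all times — the intermediate values are rounded to 4 significant figures when quoted — each reported number sees exactly one rounding. All derived quantities are carried from the batch weights at 316.3 kg of glass in exact precision (net glass mass, the totals, ignition loss, the yield, six oxide percentages) as written in either problem or answer.
Oxide masses out of the charge:
  TiO2: 17.24·0.9899 = 17.07 kg
  Al2O3: 81.74·0.003000 + 48.04·0.9961 = 48.10 kg
  MgO: 72.20·0.3175 = 22.92 kg
  K2O: 63.97·0.6829 = 43.69 kg
  SiO2: 72.20·0.6325 + 81.74·0.9950 = 127.0 kg
  BaO: 74.28·0.7744 = 57.52 kg
LOI: 72.20·0.05000 + 17.24·0.01010 + 81.74·0.002000 + 48.04·0.003900 + 63.97·0.3171 + 74.28·0.2256 = 41.18 kg
batch − LOI leaves glass = 357.5 − 41.18 = 316.3 kg (matching Σ of the oxides)
wt % = oxide mass / glass mass × 100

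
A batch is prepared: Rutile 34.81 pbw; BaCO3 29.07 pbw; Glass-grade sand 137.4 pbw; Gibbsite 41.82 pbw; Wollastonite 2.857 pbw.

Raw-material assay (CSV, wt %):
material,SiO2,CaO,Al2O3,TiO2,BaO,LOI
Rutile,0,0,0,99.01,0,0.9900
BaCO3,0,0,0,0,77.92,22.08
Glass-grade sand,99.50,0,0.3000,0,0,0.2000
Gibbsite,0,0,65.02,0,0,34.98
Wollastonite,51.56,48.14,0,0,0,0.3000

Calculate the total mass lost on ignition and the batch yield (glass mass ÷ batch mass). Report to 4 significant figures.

Mid-chain values are shown with 4-significant-figure rounding between the steps. Full float precision is maintained through the solve — a single rounding completes each reported result; the derived quantities, which include LOI, totals, the yield, net glass mass, five oxide percentages, are rebuilt in exact precision, as quoted within the problem or answer text, from the batch weights at 224.3 pbw of glass.
Per-material ignition loss:
  Rutile: 34.81 × 0.009900 = 0.3446 pbw
  BaCO3: 29.07 × 0.2208 = 6.419 pbw
  Glass-grade sand: 137.4 × 0.002000 = 0.2748 pbw
  Gibbsite: 41.82 × 0.3498 = 14.63 pbw
  Wollastonite: 2.857 × 0.003000 = 0.008571 pbw
Total LOI = 21.68 pbw
Glass = batch − LOI = 246.0 − 21.68 = 224.3 pbw

LOI loss = 21.68 pbw; glass = 224.3 pbw; yield = 91.19%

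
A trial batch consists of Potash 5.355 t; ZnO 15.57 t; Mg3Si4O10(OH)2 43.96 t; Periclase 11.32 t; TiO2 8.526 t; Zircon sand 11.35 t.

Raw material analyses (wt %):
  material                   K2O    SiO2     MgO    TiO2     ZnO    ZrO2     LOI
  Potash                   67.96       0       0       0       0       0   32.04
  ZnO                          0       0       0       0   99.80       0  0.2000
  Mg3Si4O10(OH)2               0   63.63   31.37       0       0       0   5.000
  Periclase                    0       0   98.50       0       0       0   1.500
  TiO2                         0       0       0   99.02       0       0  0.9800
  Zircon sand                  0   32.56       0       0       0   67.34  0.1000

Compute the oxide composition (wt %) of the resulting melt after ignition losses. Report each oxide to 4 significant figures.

Glass mass = 91.87 t (batch 96.08 − LOI 4.210).
Composition: K2O 3.961%, SiO2 34.47%, MgO 27.15%, TiO2 9.189%, ZnO 16.91%, ZrO2 8.319%

In-progress results are printed, rounded to four significant digits, on the page — full precision is carried in every operation; a single rounding completes every reported value; all derived quantities, which include net glass mass, yield, LOI, the six compositions, totals, are recomputed in full float precision, as given in problem or answer, using the weight values on 91.87 t of glass.
What the batch supplies per oxide:
  K2O: 5.355·0.6796 = 3.639 t
  SiO2: 43.96·0.6363 + 11.35·0.3256 = 31.67 t
  MgO: 43.96·0.3137 + 11.32·0.9850 = 24.94 t
  TiO2: 8.526·0.9902 = 8.442 t
  ZnO: 15.57·0.9980 = 15.54 t
  ZrO2: 11.35·0.6734 = 7.643 t
LOI: 5.355·0.3204 + 15.57·0.002000 + 43.96·0.05000 + 11.32·0.01500 + 8.526·0.009800 + 11.35·0.001000 = 4.210 t
batch − LOI leaves glass = 96.08 − 4.210 = 91.87 t (consistent with Σ oxide mass)
percent share: oxide ÷ glass, ×100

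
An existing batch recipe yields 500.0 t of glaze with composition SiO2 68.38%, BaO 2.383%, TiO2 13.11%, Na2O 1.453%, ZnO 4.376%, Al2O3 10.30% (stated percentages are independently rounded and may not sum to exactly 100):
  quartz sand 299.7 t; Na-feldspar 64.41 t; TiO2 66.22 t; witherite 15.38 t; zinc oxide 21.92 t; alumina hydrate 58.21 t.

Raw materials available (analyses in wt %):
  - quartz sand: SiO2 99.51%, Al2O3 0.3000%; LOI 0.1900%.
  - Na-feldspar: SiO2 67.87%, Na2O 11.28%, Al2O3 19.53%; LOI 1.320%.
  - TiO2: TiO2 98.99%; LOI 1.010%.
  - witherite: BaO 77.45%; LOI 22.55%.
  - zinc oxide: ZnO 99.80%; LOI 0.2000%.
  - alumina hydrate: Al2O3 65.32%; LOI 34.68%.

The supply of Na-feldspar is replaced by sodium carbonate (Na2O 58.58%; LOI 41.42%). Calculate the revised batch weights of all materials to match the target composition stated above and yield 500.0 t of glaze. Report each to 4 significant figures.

Revised batch per 500.0 t glaze:
  quartz sand: 343.6 t
  sodium carbonate: 12.40 t
  TiO2: 66.22 t
  witherite: 15.38 t
  zinc oxide: 21.92 t
  alumina hydrate: 77.26 t
Total batch = 536.8 t; LOI loss = 36.76 t

Working values are rounded off to 4 significant figures as shown. The working math holds exact precision at all times. Each reported figure sees exactly one rounding; all derived quantities, including net glass mass, yield, the six compositions, ignition loss, totals, are computed from the batch weights on 500.0 t of glass in full precision exactly as printed in question or answer.
Oxide mass targets, per 500.0 t glaze:
  SiO2: 68.38% × 500.0 = 341.9 t
  BaO: 2.383% × 500.0 = 11.92 t
  TiO2: 13.11% × 500.0 = 65.55 t
  Na2O: 1.453% × 500.0 = 7.265 t
  ZnO: 4.376% × 500.0 = 21.88 t
  Al2O3: 10.30% × 500.0 = 51.50 t
Per-oxide balance check using the reported weights, versus the basis set out (sum by sum, the targets are met within answer rounding):
  SiO2: 343.6·0.9951 = 341.9 t (target 341.9 t)
  BaO: 15.38·0.7745 = 11.91 t (target 11.92 t)
  TiO2: 66.22·0.9899 = 65.55 t (target 65.55 t)
  Na2O: 12.40·0.5858 = 7.264 t (target 7.265 t)
  ZnO: 21.92·0.9980 = 21.88 t (target 21.88 t)
  Al2O3: 343.6·0.003000 + 77.26·0.6532 = 51.50 t (target 51.50 t)
Glass-mass sanity pass: net batch after ignition = 500.0 t (oxide target masses add up to 500.0 t; with the basis standing at 500.0 t — a pure rounding effect).
Batch grand total — Σ batch = 536.8 t; loss to ignition Σ batch·LOI = 36.76 t; yield = glass ÷ total batch = 93.15%.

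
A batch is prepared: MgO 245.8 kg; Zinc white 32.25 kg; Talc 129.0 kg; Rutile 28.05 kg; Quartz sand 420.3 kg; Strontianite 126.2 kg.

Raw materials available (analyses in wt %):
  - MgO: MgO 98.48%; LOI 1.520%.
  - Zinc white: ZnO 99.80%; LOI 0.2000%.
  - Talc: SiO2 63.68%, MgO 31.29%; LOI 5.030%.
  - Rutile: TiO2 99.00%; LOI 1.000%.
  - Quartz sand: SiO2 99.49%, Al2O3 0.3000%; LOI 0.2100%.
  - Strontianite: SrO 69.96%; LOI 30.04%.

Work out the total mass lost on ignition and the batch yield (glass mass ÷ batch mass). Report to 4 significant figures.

All internal work maintains full precision through every step. Mid-chain values appear rounded to 4 significant digits when written out; every reported value undergoes a single rounding — derived quantities (totals, net glass mass, yield, six oxide percentages, LOI) are computed using the weight values per 932.2 kg of glass in full precision, exactly as shown in the problem or the answer.
Each material's LOI contribution:
  MgO: 245.8 × 0.01520 = 3.736 kg
  Zinc white: 32.25 × 0.002000 = 0.06450 kg
  Talc: 129.0 × 0.05030 = 6.489 kg
  Rutile: 28.05 × 0.01000 = 0.2805 kg
  Quartz sand: 420.3 × 0.002100 = 0.8826 kg
  Strontianite: 126.2 × 0.3004 = 37.91 kg
Total LOI = 49.36 kg
Glass = batch − LOI = 981.6 − 49.36 = 932.2 kg

LOI loss = 49.36 kg; glass = 932.2 kg; yield = 94.97%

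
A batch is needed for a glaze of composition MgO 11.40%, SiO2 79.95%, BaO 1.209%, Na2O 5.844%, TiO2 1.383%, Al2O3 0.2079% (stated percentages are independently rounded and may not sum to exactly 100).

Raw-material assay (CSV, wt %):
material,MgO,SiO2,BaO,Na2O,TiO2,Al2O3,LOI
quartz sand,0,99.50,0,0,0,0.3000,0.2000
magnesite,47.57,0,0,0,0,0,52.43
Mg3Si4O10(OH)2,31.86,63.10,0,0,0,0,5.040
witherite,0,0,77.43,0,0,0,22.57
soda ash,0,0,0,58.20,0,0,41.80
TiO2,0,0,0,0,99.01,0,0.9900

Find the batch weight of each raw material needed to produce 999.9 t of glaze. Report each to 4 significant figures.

Batch per 999.9 t glaze:
  quartz sand: 692.9 t
  magnesite: 122.9 t
  Mg3Si4O10(OH)2: 174.3 t
  witherite: 15.61 t
  soda ash: 100.4 t
  TiO2: 13.97 t
Total batch = 1120 t; LOI loss = 120.2 t; yield = 89.27%

The intermediate values are displayed, rounded to four significant figures, within the worked lines — the whole derivation keeps full float precision through every step — each reported result takes just one rounding — the derived quantities, including LOI, yield, the totals, glass mass, the six compositions, are rebuilt starting from the weights for 999.9 t of glass at full precision as written in either problem or answer.
Target masses of each oxide per 999.9 t glaze:
  MgO: 11.40% × 999.9 = 114.0 t
  SiO2: 79.95% × 999.9 = 799.4 t
  BaO: 1.209% × 999.9 = 12.09 t
  Na2O: 5.844% × 999.9 = 58.43 t
  TiO2: 1.383% × 999.9 = 13.83 t
  Al2O3: 0.2079% × 999.9 = 2.079 t
Sums-versus-targets review using the reported weights, on the stated basis (each sum matches its target mass once rounding is allowed for):
  MgO: 122.9·0.4757 + 174.3·0.3186 = 114.0 t (target 114.0 t)
  SiO2: 692.9·0.9950 + 174.3·0.6310 = 799.4 t (target 799.4 t)
  BaO: 15.61·0.7743 = 12.09 t (target 12.09 t)
  Na2O: 100.4·0.5820 = 58.43 t (target 58.43 t)
  TiO2: 13.97·0.9901 = 13.83 t (target 13.83 t)
  Al2O3: 692.9·0.003000 = 2.079 t (target 2.079 t)
Glass-mass sanity pass: batch Σ − ignition loss = 999.8 t (summing oxide targets gives 999.8 t; against the stated basis, 999.9 t — a pure rounding effect).
Summing the batch: Σ batch = 1120 t; ignition loss, Σ(batch × LOI) = 120.2 t; yield, glass over the total, = 89.27%.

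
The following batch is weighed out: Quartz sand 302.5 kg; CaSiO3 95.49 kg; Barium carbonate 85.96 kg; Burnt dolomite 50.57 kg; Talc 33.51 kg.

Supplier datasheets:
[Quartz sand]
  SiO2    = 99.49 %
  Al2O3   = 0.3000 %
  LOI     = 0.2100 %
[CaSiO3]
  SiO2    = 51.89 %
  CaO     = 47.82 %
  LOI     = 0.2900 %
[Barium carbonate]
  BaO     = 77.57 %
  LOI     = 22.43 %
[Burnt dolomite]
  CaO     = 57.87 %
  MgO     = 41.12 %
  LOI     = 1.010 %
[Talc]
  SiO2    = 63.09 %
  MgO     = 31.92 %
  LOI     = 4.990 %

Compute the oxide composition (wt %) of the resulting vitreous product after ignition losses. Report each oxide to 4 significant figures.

Glass mass = 545.7 kg (batch 568.0 − LOI 22.38).
Composition: SiO2 68.11%, BaO 12.22%, CaO 13.73%, Al2O3 0.1663%, MgO 5.771%

Working values appear, with 4-significant-figure rounding, across the worked steps; each numeric step carries exact precision in every operation. Every reported figure is rounded exactly once — the derived quantities, including LOI, five oxide percentages, yield, the totals, glass mass, are carried using the weight values per 545.7 kg of glass at exact precision, as given in problem or answer.
Per-oxide mass from batch:
  SiO2: 302.5·0.9949 + 95.49·0.5189 + 33.51·0.6309 = 371.6 kg
  BaO: 85.96·0.7757 = 66.68 kg
  CaO: 95.49·0.4782 + 50.57·0.5787 = 74.93 kg
  Al2O3: 302.5·0.003000 = 0.9075 kg
  MgO: 50.57·0.4112 + 33.51·0.3192 = 31.49 kg
LOI: 302.5·0.002100 + 95.49·0.002900 + 85.96·0.2243 + 50.57·0.01010 + 33.51·0.04990 = 22.38 kg
Glass = total batch minus LOI = 568.0 − 22.38 = 545.7 kg (matching Σ of the oxides)
each oxide over glass, ×100, is wt %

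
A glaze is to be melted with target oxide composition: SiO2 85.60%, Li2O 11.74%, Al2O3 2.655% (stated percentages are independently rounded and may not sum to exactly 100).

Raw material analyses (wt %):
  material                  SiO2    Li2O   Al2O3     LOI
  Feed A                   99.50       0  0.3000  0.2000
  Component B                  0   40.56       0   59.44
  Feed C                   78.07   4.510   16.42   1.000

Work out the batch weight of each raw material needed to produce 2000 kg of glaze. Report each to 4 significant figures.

Batch per 2000 kg glaze:
  Feed A: 1488 kg
  Component B: 546.0 kg
  Feed C: 296.2 kg
Total batch = 2330 kg; LOI loss = 330.5 kg; yield = 85.82%

Mid-chain values are shown, with 4-significant-figure rounding, as written — exact precision is maintained at every stage. Exactly one rounding is applied to each reported figure — the derived quantities are computed using the weight values at 2000 kg of glass in full float precision (the totals, the yield, the three compositions, LOI, net glass mass), as given in the question or the answer.
Per-oxide target masses for 2000 kg glaze:
  SiO2: 85.60% × 2000 = 1712 kg
  Li2O: 11.74% × 2000 = 234.8 kg
  Al2O3: 2.655% × 2000 = 53.10 kg
Mass-balance tally per oxide per the reported batch figures, per the basis as stated (each sum matches its target mass given rounding of the digits):
  SiO2: 1488·0.9950 + 296.2·0.7807 = 1712 kg (target 1712 kg)
  Li2O: 546.0·0.4056 + 296.2·0.04510 = 234.8 kg (target 234.8 kg)
  Al2O3: 1488·0.003000 + 296.2·0.1642 = 53.10 kg (target 53.10 kg)
The glass-mass cross-check: the batch minus its LOI: 2000 kg (oxide target masses add up to 2000 kg; with the basis standing at 2000 kg — deltas are rounding alone).
Whole-batch sum: Σ batch = 2330 kg; LOI removed, Σ of batch·LOI: 330.5 kg; yield: glass divided by total = 85.82%.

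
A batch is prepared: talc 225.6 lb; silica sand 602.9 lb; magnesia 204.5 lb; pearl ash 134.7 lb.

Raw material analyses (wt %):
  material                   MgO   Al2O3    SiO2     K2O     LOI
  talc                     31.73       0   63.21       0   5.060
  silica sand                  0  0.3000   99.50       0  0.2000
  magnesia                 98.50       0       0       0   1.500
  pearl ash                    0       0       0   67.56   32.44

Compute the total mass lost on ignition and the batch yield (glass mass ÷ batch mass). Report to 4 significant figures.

Values along the way are displayed (rounded to four significant figures) between the steps; all internal work holds full precision in all steps; every reported value takes just one rounding — all derived quantities (yield, ignition loss, the four compositions, net glass mass, the totals) are carried from the batch weights on 1108 lb of glass at exact precision as quoted within problem or answer.
Per-material ignition loss:
  talc: 225.6 × 0.05060 = 11.42 lb
  silica sand: 602.9 × 0.002000 = 1.206 lb
  magnesia: 204.5 × 0.01500 = 3.067 lb
  pearl ash: 134.7 × 0.3244 = 43.70 lb
Total LOI = 59.39 lb
Glass = batch − LOI = 1168 − 59.39 = 1108 lb

LOI loss = 59.39 lb; glass = 1108 lb; yield = 94.91%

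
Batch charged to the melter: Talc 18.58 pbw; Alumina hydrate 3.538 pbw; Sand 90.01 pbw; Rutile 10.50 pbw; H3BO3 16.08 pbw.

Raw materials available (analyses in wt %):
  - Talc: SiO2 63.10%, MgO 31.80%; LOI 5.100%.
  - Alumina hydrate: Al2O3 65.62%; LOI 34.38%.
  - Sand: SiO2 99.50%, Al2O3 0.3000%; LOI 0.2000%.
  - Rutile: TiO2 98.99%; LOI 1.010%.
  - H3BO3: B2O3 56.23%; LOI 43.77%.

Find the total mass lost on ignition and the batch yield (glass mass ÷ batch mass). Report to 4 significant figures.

LOI loss = 9.488 pbw; glass = 129.2 pbw; yield = 93.16%

In-progress results are shown, rounded to four significant digits, as written; each numeric step runs at exact precision all the way through — each reported result takes just one rounding. The derived quantities (LOI, the five compositions, the totals, glass mass, the yield) are recomputed using the weight values on 129.2 pbw of glass in exact precision exactly as shown in the problem or answer text.
Per-material ignition loss:
  Talc: 18.58 × 0.05100 = 0.9476 pbw
  Alumina hydrate: 3.538 × 0.3438 = 1.216 pbw
  Sand: 90.01 × 0.002000 = 0.1800 pbw
  Rutile: 10.50 × 0.01010 = 0.1060 pbw
  H3BO3: 16.08 × 0.4377 = 7.038 pbw
Total LOI = 9.488 pbw
Glass = batch − LOI = 138.7 − 9.488 = 129.2 pbw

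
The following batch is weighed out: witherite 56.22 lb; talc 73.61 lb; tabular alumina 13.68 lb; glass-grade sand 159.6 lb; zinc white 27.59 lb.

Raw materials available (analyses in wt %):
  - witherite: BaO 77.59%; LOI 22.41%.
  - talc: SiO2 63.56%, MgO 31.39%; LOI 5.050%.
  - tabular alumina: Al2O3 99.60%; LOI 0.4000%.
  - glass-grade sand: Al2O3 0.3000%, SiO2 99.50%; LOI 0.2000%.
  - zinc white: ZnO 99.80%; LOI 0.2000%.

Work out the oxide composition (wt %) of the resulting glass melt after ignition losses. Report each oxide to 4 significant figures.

Glass mass = 314.0 lb (batch 330.7 − LOI 16.75).
Composition: ZnO 8.770%, Al2O3 4.492%, SiO2 65.48%, BaO 13.89%, MgO 7.360%

All arithmetic keeps full float precision at every stage. Intermediates appear, with 4-significant-figure rounding, on the page — every reported figure receives exactly one rounding. The derived quantities are recomputed from the weighed amounts at 314.0 lb of glass at full float precision (yield, five oxide percentages, ignition loss, glass mass, the totals), as given in question or answer.
What the batch supplies per oxide:
  ZnO: 27.59·0.9980 = 27.53 lb
  Al2O3: 13.68·0.9960 + 159.6·0.003000 = 14.10 lb
  SiO2: 73.61·0.6356 + 159.6·0.9950 = 205.6 lb
  BaO: 56.22·0.7759 = 43.62 lb
  MgO: 73.61·0.3139 = 23.11 lb
LOI: 56.22·0.2241 + 73.61·0.05050 + 13.68·0.004000 + 159.6·0.002000 + 27.59·0.002000 = 16.75 lb
Net of LOI, the glass mass = 330.7 − 16.75 = 314.0 lb (= Σ oxide masses)
oxide / glass × 100 gives the wt %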